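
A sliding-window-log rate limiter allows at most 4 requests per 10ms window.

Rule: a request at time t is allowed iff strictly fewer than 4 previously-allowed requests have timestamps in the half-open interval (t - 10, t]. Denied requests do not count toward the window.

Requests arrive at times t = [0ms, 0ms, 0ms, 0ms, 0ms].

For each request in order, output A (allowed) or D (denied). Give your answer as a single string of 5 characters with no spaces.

Answer: AAAAD

Derivation:
Tracking allowed requests in the window:
  req#1 t=0ms: ALLOW
  req#2 t=0ms: ALLOW
  req#3 t=0ms: ALLOW
  req#4 t=0ms: ALLOW
  req#5 t=0ms: DENY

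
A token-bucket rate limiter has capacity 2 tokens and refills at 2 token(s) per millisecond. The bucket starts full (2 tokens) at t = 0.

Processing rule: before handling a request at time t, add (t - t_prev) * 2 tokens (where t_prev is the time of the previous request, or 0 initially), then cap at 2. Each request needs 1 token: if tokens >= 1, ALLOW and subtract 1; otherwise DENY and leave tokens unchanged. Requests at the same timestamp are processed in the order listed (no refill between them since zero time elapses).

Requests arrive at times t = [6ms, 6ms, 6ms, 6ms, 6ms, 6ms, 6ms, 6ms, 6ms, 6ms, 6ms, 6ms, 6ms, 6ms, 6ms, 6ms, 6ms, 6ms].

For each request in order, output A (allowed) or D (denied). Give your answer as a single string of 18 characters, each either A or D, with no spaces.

Simulating step by step:
  req#1 t=6ms: ALLOW
  req#2 t=6ms: ALLOW
  req#3 t=6ms: DENY
  req#4 t=6ms: DENY
  req#5 t=6ms: DENY
  req#6 t=6ms: DENY
  req#7 t=6ms: DENY
  req#8 t=6ms: DENY
  req#9 t=6ms: DENY
  req#10 t=6ms: DENY
  req#11 t=6ms: DENY
  req#12 t=6ms: DENY
  req#13 t=6ms: DENY
  req#14 t=6ms: DENY
  req#15 t=6ms: DENY
  req#16 t=6ms: DENY
  req#17 t=6ms: DENY
  req#18 t=6ms: DENY

Answer: AADDDDDDDDDDDDDDDD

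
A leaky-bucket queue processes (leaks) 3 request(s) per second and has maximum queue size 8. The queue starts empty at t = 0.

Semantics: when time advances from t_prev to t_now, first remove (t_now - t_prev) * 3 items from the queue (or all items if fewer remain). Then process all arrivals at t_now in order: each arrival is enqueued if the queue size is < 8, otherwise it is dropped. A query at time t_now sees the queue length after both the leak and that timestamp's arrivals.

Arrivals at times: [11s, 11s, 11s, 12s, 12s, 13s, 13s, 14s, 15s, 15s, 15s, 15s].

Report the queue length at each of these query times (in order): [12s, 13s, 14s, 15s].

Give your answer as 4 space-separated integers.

Answer: 2 2 1 4

Derivation:
Queue lengths at query times:
  query t=12s: backlog = 2
  query t=13s: backlog = 2
  query t=14s: backlog = 1
  query t=15s: backlog = 4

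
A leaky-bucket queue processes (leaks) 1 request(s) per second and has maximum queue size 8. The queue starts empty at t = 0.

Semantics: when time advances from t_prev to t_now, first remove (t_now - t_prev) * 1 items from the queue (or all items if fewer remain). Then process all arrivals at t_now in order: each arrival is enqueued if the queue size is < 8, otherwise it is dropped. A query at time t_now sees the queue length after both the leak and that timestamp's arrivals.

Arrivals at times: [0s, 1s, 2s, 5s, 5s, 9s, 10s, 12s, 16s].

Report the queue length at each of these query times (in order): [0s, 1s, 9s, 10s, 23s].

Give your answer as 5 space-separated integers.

Answer: 1 1 1 1 0

Derivation:
Queue lengths at query times:
  query t=0s: backlog = 1
  query t=1s: backlog = 1
  query t=9s: backlog = 1
  query t=10s: backlog = 1
  query t=23s: backlog = 0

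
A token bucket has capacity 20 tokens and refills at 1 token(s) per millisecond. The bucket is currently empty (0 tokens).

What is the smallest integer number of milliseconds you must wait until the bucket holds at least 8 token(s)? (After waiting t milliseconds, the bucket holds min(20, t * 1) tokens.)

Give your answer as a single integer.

Answer: 8

Derivation:
Need t * 1 >= 8, so t >= 8/1.
Smallest integer t = ceil(8/1) = 8.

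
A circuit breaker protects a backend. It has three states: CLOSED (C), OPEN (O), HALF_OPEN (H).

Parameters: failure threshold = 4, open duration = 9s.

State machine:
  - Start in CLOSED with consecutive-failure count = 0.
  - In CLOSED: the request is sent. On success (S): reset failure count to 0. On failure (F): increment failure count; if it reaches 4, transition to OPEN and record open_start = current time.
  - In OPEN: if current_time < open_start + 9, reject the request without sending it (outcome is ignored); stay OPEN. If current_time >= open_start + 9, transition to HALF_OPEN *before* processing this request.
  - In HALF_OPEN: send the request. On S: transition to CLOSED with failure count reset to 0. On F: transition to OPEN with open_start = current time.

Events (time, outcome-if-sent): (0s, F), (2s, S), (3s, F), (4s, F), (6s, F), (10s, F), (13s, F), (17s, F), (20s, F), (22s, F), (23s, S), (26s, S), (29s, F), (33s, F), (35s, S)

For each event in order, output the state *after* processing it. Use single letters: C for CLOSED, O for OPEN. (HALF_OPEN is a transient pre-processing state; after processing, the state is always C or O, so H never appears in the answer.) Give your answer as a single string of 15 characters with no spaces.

State after each event:
  event#1 t=0s outcome=F: state=CLOSED
  event#2 t=2s outcome=S: state=CLOSED
  event#3 t=3s outcome=F: state=CLOSED
  event#4 t=4s outcome=F: state=CLOSED
  event#5 t=6s outcome=F: state=CLOSED
  event#6 t=10s outcome=F: state=OPEN
  event#7 t=13s outcome=F: state=OPEN
  event#8 t=17s outcome=F: state=OPEN
  event#9 t=20s outcome=F: state=OPEN
  event#10 t=22s outcome=F: state=OPEN
  event#11 t=23s outcome=S: state=OPEN
  event#12 t=26s outcome=S: state=OPEN
  event#13 t=29s outcome=F: state=OPEN
  event#14 t=33s outcome=F: state=OPEN
  event#15 t=35s outcome=S: state=OPEN

Answer: CCCCCOOOOOOOOOO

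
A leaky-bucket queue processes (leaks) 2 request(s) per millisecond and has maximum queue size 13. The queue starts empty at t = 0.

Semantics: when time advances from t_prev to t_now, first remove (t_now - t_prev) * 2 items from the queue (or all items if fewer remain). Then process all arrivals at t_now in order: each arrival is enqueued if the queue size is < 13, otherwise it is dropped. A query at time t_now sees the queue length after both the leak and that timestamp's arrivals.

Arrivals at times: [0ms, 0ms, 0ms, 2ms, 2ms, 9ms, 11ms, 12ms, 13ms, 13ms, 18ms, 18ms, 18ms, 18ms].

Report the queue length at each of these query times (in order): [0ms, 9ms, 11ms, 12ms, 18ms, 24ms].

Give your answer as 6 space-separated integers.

Answer: 3 1 1 1 4 0

Derivation:
Queue lengths at query times:
  query t=0ms: backlog = 3
  query t=9ms: backlog = 1
  query t=11ms: backlog = 1
  query t=12ms: backlog = 1
  query t=18ms: backlog = 4
  query t=24ms: backlog = 0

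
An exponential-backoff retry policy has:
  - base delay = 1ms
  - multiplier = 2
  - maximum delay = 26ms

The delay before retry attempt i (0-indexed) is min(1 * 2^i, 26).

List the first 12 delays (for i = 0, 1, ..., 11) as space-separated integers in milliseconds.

Computing each delay:
  i=0: min(1*2^0, 26) = 1
  i=1: min(1*2^1, 26) = 2
  i=2: min(1*2^2, 26) = 4
  i=3: min(1*2^3, 26) = 8
  i=4: min(1*2^4, 26) = 16
  i=5: min(1*2^5, 26) = 26
  i=6: min(1*2^6, 26) = 26
  i=7: min(1*2^7, 26) = 26
  i=8: min(1*2^8, 26) = 26
  i=9: min(1*2^9, 26) = 26
  i=10: min(1*2^10, 26) = 26
  i=11: min(1*2^11, 26) = 26

Answer: 1 2 4 8 16 26 26 26 26 26 26 26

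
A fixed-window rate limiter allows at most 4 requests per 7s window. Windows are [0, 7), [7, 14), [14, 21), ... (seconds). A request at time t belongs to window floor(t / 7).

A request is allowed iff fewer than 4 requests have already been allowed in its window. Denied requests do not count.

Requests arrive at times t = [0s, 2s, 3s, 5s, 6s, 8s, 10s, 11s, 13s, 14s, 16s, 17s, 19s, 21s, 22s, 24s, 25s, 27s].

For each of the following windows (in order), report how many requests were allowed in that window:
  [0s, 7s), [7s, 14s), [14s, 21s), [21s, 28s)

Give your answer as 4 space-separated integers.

Processing requests:
  req#1 t=0s (window 0): ALLOW
  req#2 t=2s (window 0): ALLOW
  req#3 t=3s (window 0): ALLOW
  req#4 t=5s (window 0): ALLOW
  req#5 t=6s (window 0): DENY
  req#6 t=8s (window 1): ALLOW
  req#7 t=10s (window 1): ALLOW
  req#8 t=11s (window 1): ALLOW
  req#9 t=13s (window 1): ALLOW
  req#10 t=14s (window 2): ALLOW
  req#11 t=16s (window 2): ALLOW
  req#12 t=17s (window 2): ALLOW
  req#13 t=19s (window 2): ALLOW
  req#14 t=21s (window 3): ALLOW
  req#15 t=22s (window 3): ALLOW
  req#16 t=24s (window 3): ALLOW
  req#17 t=25s (window 3): ALLOW
  req#18 t=27s (window 3): DENY

Allowed counts by window: 4 4 4 4

Answer: 4 4 4 4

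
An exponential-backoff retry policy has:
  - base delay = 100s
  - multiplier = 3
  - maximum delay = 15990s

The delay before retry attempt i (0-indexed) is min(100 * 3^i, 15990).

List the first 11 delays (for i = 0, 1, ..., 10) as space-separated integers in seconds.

Answer: 100 300 900 2700 8100 15990 15990 15990 15990 15990 15990

Derivation:
Computing each delay:
  i=0: min(100*3^0, 15990) = 100
  i=1: min(100*3^1, 15990) = 300
  i=2: min(100*3^2, 15990) = 900
  i=3: min(100*3^3, 15990) = 2700
  i=4: min(100*3^4, 15990) = 8100
  i=5: min(100*3^5, 15990) = 15990
  i=6: min(100*3^6, 15990) = 15990
  i=7: min(100*3^7, 15990) = 15990
  i=8: min(100*3^8, 15990) = 15990
  i=9: min(100*3^9, 15990) = 15990
  i=10: min(100*3^10, 15990) = 15990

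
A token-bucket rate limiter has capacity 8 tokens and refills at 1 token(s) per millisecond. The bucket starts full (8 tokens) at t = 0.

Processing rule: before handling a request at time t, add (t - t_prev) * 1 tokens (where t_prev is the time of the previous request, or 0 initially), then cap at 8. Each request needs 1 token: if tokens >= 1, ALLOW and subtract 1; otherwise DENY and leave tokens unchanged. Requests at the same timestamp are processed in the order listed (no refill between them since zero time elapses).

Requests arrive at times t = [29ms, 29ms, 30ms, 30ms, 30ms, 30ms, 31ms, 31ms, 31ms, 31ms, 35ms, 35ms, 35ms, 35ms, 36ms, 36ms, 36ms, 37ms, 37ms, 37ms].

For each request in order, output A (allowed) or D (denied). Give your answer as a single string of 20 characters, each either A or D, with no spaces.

Answer: AAAAAAAAAAAAAAADDADD

Derivation:
Simulating step by step:
  req#1 t=29ms: ALLOW
  req#2 t=29ms: ALLOW
  req#3 t=30ms: ALLOW
  req#4 t=30ms: ALLOW
  req#5 t=30ms: ALLOW
  req#6 t=30ms: ALLOW
  req#7 t=31ms: ALLOW
  req#8 t=31ms: ALLOW
  req#9 t=31ms: ALLOW
  req#10 t=31ms: ALLOW
  req#11 t=35ms: ALLOW
  req#12 t=35ms: ALLOW
  req#13 t=35ms: ALLOW
  req#14 t=35ms: ALLOW
  req#15 t=36ms: ALLOW
  req#16 t=36ms: DENY
  req#17 t=36ms: DENY
  req#18 t=37ms: ALLOW
  req#19 t=37ms: DENY
  req#20 t=37ms: DENY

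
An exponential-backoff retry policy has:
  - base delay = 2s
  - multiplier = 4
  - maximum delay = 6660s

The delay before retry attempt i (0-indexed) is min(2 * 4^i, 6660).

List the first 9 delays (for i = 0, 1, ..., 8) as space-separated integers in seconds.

Computing each delay:
  i=0: min(2*4^0, 6660) = 2
  i=1: min(2*4^1, 6660) = 8
  i=2: min(2*4^2, 6660) = 32
  i=3: min(2*4^3, 6660) = 128
  i=4: min(2*4^4, 6660) = 512
  i=5: min(2*4^5, 6660) = 2048
  i=6: min(2*4^6, 6660) = 6660
  i=7: min(2*4^7, 6660) = 6660
  i=8: min(2*4^8, 6660) = 6660

Answer: 2 8 32 128 512 2048 6660 6660 6660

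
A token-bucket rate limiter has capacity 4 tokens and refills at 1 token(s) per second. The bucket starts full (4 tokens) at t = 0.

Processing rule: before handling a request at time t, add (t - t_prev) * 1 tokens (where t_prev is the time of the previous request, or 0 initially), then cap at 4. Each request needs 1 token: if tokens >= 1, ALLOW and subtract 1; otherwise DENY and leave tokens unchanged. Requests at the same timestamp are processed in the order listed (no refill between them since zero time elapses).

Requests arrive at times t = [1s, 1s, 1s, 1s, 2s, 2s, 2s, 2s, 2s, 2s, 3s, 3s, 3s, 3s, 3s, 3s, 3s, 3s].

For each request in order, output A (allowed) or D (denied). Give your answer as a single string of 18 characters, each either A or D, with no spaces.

Simulating step by step:
  req#1 t=1s: ALLOW
  req#2 t=1s: ALLOW
  req#3 t=1s: ALLOW
  req#4 t=1s: ALLOW
  req#5 t=2s: ALLOW
  req#6 t=2s: DENY
  req#7 t=2s: DENY
  req#8 t=2s: DENY
  req#9 t=2s: DENY
  req#10 t=2s: DENY
  req#11 t=3s: ALLOW
  req#12 t=3s: DENY
  req#13 t=3s: DENY
  req#14 t=3s: DENY
  req#15 t=3s: DENY
  req#16 t=3s: DENY
  req#17 t=3s: DENY
  req#18 t=3s: DENY

Answer: AAAAADDDDDADDDDDDD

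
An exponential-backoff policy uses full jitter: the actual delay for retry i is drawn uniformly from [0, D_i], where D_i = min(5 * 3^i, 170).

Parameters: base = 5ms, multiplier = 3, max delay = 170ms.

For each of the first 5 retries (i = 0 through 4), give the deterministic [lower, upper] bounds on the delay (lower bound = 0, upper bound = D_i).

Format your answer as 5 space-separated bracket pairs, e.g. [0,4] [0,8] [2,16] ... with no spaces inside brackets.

Answer: [0,5] [0,15] [0,45] [0,135] [0,170]

Derivation:
Computing bounds per retry:
  i=0: D_i=min(5*3^0,170)=5, bounds=[0,5]
  i=1: D_i=min(5*3^1,170)=15, bounds=[0,15]
  i=2: D_i=min(5*3^2,170)=45, bounds=[0,45]
  i=3: D_i=min(5*3^3,170)=135, bounds=[0,135]
  i=4: D_i=min(5*3^4,170)=170, bounds=[0,170]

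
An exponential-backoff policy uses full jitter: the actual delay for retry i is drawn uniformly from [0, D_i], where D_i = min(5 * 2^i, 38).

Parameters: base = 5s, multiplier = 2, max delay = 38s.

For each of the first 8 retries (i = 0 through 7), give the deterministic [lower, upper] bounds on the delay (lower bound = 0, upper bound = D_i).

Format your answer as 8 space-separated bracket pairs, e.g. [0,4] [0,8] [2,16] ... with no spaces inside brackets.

Answer: [0,5] [0,10] [0,20] [0,38] [0,38] [0,38] [0,38] [0,38]

Derivation:
Computing bounds per retry:
  i=0: D_i=min(5*2^0,38)=5, bounds=[0,5]
  i=1: D_i=min(5*2^1,38)=10, bounds=[0,10]
  i=2: D_i=min(5*2^2,38)=20, bounds=[0,20]
  i=3: D_i=min(5*2^3,38)=38, bounds=[0,38]
  i=4: D_i=min(5*2^4,38)=38, bounds=[0,38]
  i=5: D_i=min(5*2^5,38)=38, bounds=[0,38]
  i=6: D_i=min(5*2^6,38)=38, bounds=[0,38]
  i=7: D_i=min(5*2^7,38)=38, bounds=[0,38]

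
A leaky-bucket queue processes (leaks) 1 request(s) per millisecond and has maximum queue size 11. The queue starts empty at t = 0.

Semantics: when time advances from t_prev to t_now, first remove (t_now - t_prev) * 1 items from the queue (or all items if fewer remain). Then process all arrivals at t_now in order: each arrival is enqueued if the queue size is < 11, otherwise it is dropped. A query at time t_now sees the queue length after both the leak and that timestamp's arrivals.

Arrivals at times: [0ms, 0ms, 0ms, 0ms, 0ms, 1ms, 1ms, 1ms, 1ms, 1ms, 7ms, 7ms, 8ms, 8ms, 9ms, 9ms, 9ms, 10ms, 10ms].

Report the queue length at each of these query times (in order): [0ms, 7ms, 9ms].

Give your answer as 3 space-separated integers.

Answer: 5 5 8

Derivation:
Queue lengths at query times:
  query t=0ms: backlog = 5
  query t=7ms: backlog = 5
  query t=9ms: backlog = 8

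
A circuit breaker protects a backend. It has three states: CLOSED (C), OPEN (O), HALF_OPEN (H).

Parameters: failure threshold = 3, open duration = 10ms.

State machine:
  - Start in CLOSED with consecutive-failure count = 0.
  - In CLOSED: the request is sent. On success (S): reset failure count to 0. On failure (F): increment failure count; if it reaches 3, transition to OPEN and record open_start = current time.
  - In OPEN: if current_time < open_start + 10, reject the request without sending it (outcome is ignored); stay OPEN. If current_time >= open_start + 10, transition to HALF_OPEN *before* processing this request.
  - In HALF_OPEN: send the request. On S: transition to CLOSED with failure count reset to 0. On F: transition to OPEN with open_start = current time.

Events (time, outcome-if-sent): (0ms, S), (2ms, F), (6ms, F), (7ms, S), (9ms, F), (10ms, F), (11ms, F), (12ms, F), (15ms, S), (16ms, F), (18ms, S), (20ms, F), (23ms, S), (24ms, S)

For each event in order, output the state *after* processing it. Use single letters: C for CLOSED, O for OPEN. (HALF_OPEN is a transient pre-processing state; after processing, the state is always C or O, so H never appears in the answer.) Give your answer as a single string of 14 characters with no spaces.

Answer: CCCCCCOOOOOOCC

Derivation:
State after each event:
  event#1 t=0ms outcome=S: state=CLOSED
  event#2 t=2ms outcome=F: state=CLOSED
  event#3 t=6ms outcome=F: state=CLOSED
  event#4 t=7ms outcome=S: state=CLOSED
  event#5 t=9ms outcome=F: state=CLOSED
  event#6 t=10ms outcome=F: state=CLOSED
  event#7 t=11ms outcome=F: state=OPEN
  event#8 t=12ms outcome=F: state=OPEN
  event#9 t=15ms outcome=S: state=OPEN
  event#10 t=16ms outcome=F: state=OPEN
  event#11 t=18ms outcome=S: state=OPEN
  event#12 t=20ms outcome=F: state=OPEN
  event#13 t=23ms outcome=S: state=CLOSED
  event#14 t=24ms outcome=S: state=CLOSED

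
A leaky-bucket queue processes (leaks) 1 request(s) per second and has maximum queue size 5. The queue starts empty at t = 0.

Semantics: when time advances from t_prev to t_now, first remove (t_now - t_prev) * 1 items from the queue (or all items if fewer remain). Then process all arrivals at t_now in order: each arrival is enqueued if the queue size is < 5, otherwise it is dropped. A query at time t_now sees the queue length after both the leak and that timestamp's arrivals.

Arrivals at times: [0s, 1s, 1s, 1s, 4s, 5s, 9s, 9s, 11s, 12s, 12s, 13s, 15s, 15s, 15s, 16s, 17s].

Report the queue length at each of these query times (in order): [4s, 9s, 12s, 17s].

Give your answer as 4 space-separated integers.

Answer: 1 2 2 3

Derivation:
Queue lengths at query times:
  query t=4s: backlog = 1
  query t=9s: backlog = 2
  query t=12s: backlog = 2
  query t=17s: backlog = 3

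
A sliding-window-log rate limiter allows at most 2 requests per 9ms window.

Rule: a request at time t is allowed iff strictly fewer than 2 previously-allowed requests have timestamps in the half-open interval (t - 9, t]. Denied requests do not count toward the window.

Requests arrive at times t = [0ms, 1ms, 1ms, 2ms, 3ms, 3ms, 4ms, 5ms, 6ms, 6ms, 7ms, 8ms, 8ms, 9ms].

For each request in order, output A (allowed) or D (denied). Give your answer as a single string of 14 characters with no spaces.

Answer: AADDDDDDDDDDDA

Derivation:
Tracking allowed requests in the window:
  req#1 t=0ms: ALLOW
  req#2 t=1ms: ALLOW
  req#3 t=1ms: DENY
  req#4 t=2ms: DENY
  req#5 t=3ms: DENY
  req#6 t=3ms: DENY
  req#7 t=4ms: DENY
  req#8 t=5ms: DENY
  req#9 t=6ms: DENY
  req#10 t=6ms: DENY
  req#11 t=7ms: DENY
  req#12 t=8ms: DENY
  req#13 t=8ms: DENY
  req#14 t=9ms: ALLOW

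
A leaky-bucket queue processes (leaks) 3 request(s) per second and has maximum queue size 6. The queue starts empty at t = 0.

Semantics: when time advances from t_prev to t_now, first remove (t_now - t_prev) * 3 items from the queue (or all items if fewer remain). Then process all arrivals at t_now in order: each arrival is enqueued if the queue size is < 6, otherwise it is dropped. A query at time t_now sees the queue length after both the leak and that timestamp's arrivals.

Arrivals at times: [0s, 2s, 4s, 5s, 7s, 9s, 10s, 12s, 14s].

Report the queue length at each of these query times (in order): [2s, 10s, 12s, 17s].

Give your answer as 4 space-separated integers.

Answer: 1 1 1 0

Derivation:
Queue lengths at query times:
  query t=2s: backlog = 1
  query t=10s: backlog = 1
  query t=12s: backlog = 1
  query t=17s: backlog = 0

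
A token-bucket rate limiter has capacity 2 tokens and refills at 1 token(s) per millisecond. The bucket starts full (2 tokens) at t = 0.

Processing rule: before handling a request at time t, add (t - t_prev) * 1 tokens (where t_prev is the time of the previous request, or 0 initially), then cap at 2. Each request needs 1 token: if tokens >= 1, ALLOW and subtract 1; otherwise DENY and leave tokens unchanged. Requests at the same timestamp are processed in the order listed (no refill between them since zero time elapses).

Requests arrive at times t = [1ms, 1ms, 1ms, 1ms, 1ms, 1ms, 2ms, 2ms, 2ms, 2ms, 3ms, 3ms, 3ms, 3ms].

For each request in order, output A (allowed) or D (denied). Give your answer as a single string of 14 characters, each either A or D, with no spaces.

Simulating step by step:
  req#1 t=1ms: ALLOW
  req#2 t=1ms: ALLOW
  req#3 t=1ms: DENY
  req#4 t=1ms: DENY
  req#5 t=1ms: DENY
  req#6 t=1ms: DENY
  req#7 t=2ms: ALLOW
  req#8 t=2ms: DENY
  req#9 t=2ms: DENY
  req#10 t=2ms: DENY
  req#11 t=3ms: ALLOW
  req#12 t=3ms: DENY
  req#13 t=3ms: DENY
  req#14 t=3ms: DENY

Answer: AADDDDADDDADDD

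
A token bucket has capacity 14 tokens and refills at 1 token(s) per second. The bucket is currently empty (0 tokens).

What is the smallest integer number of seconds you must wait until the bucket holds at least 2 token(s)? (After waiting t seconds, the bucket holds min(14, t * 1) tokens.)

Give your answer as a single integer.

Need t * 1 >= 2, so t >= 2/1.
Smallest integer t = ceil(2/1) = 2.

Answer: 2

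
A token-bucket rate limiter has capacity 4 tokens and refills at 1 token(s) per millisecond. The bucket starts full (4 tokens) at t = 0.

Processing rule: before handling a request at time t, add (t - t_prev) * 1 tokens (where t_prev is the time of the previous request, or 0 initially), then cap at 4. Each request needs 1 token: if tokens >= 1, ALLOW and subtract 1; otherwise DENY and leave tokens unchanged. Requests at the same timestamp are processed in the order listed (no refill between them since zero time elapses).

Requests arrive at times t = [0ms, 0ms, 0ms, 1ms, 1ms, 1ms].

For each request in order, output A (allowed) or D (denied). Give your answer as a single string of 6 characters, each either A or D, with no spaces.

Simulating step by step:
  req#1 t=0ms: ALLOW
  req#2 t=0ms: ALLOW
  req#3 t=0ms: ALLOW
  req#4 t=1ms: ALLOW
  req#5 t=1ms: ALLOW
  req#6 t=1ms: DENY

Answer: AAAAAD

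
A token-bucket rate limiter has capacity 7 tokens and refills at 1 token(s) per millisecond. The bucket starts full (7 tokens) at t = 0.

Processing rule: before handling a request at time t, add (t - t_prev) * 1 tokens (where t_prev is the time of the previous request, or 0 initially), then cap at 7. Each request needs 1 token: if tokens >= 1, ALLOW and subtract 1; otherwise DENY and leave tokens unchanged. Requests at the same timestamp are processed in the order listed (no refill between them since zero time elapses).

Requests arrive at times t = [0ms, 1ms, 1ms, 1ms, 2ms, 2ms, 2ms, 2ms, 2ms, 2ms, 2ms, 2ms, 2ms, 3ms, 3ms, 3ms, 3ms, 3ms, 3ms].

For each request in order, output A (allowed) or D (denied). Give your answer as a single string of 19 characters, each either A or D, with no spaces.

Answer: AAAAAAAAADDDDADDDDD

Derivation:
Simulating step by step:
  req#1 t=0ms: ALLOW
  req#2 t=1ms: ALLOW
  req#3 t=1ms: ALLOW
  req#4 t=1ms: ALLOW
  req#5 t=2ms: ALLOW
  req#6 t=2ms: ALLOW
  req#7 t=2ms: ALLOW
  req#8 t=2ms: ALLOW
  req#9 t=2ms: ALLOW
  req#10 t=2ms: DENY
  req#11 t=2ms: DENY
  req#12 t=2ms: DENY
  req#13 t=2ms: DENY
  req#14 t=3ms: ALLOW
  req#15 t=3ms: DENY
  req#16 t=3ms: DENY
  req#17 t=3ms: DENY
  req#18 t=3ms: DENY
  req#19 t=3ms: DENY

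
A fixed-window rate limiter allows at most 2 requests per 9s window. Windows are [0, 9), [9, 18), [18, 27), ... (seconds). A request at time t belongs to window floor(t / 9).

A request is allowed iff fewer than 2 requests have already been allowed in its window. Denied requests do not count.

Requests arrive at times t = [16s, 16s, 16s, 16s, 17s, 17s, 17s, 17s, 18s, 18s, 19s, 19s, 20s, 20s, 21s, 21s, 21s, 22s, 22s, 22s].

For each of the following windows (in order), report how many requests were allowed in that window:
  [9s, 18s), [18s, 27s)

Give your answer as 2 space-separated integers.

Processing requests:
  req#1 t=16s (window 1): ALLOW
  req#2 t=16s (window 1): ALLOW
  req#3 t=16s (window 1): DENY
  req#4 t=16s (window 1): DENY
  req#5 t=17s (window 1): DENY
  req#6 t=17s (window 1): DENY
  req#7 t=17s (window 1): DENY
  req#8 t=17s (window 1): DENY
  req#9 t=18s (window 2): ALLOW
  req#10 t=18s (window 2): ALLOW
  req#11 t=19s (window 2): DENY
  req#12 t=19s (window 2): DENY
  req#13 t=20s (window 2): DENY
  req#14 t=20s (window 2): DENY
  req#15 t=21s (window 2): DENY
  req#16 t=21s (window 2): DENY
  req#17 t=21s (window 2): DENY
  req#18 t=22s (window 2): DENY
  req#19 t=22s (window 2): DENY
  req#20 t=22s (window 2): DENY

Allowed counts by window: 2 2

Answer: 2 2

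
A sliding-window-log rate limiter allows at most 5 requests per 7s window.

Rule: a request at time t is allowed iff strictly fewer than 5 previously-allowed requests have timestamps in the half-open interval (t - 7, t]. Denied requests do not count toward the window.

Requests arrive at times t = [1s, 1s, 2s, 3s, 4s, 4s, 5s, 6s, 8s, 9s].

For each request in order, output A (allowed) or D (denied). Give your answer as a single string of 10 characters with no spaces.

Tracking allowed requests in the window:
  req#1 t=1s: ALLOW
  req#2 t=1s: ALLOW
  req#3 t=2s: ALLOW
  req#4 t=3s: ALLOW
  req#5 t=4s: ALLOW
  req#6 t=4s: DENY
  req#7 t=5s: DENY
  req#8 t=6s: DENY
  req#9 t=8s: ALLOW
  req#10 t=9s: ALLOW

Answer: AAAAADDDAA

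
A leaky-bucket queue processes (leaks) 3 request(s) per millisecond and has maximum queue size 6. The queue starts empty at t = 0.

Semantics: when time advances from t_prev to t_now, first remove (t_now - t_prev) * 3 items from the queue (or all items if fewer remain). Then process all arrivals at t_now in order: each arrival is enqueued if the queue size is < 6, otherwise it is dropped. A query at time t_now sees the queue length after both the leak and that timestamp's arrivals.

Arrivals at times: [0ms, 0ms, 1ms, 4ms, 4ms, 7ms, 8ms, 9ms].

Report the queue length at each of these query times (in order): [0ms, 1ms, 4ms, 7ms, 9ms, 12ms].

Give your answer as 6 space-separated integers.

Answer: 2 1 2 1 1 0

Derivation:
Queue lengths at query times:
  query t=0ms: backlog = 2
  query t=1ms: backlog = 1
  query t=4ms: backlog = 2
  query t=7ms: backlog = 1
  query t=9ms: backlog = 1
  query t=12ms: backlog = 0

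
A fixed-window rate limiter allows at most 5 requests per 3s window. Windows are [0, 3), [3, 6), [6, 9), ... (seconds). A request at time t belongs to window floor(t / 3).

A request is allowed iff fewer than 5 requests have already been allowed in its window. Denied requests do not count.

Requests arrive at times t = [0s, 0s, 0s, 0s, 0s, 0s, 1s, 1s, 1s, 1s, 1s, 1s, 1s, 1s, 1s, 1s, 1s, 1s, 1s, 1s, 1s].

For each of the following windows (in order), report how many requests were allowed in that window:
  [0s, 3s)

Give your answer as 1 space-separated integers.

Answer: 5

Derivation:
Processing requests:
  req#1 t=0s (window 0): ALLOW
  req#2 t=0s (window 0): ALLOW
  req#3 t=0s (window 0): ALLOW
  req#4 t=0s (window 0): ALLOW
  req#5 t=0s (window 0): ALLOW
  req#6 t=0s (window 0): DENY
  req#7 t=1s (window 0): DENY
  req#8 t=1s (window 0): DENY
  req#9 t=1s (window 0): DENY
  req#10 t=1s (window 0): DENY
  req#11 t=1s (window 0): DENY
  req#12 t=1s (window 0): DENY
  req#13 t=1s (window 0): DENY
  req#14 t=1s (window 0): DENY
  req#15 t=1s (window 0): DENY
  req#16 t=1s (window 0): DENY
  req#17 t=1s (window 0): DENY
  req#18 t=1s (window 0): DENY
  req#19 t=1s (window 0): DENY
  req#20 t=1s (window 0): DENY
  req#21 t=1s (window 0): DENY

Allowed counts by window: 5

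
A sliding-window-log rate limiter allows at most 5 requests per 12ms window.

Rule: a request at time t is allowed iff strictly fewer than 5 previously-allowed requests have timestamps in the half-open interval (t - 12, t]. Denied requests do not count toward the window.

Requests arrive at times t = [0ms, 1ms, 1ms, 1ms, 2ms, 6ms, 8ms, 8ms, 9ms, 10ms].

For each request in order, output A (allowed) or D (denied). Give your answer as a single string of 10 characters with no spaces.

Answer: AAAAADDDDD

Derivation:
Tracking allowed requests in the window:
  req#1 t=0ms: ALLOW
  req#2 t=1ms: ALLOW
  req#3 t=1ms: ALLOW
  req#4 t=1ms: ALLOW
  req#5 t=2ms: ALLOW
  req#6 t=6ms: DENY
  req#7 t=8ms: DENY
  req#8 t=8ms: DENY
  req#9 t=9ms: DENY
  req#10 t=10ms: DENY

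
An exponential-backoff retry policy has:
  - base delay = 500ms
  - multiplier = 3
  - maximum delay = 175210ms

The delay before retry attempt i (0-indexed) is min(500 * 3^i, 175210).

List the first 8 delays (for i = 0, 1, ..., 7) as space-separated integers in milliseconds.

Answer: 500 1500 4500 13500 40500 121500 175210 175210

Derivation:
Computing each delay:
  i=0: min(500*3^0, 175210) = 500
  i=1: min(500*3^1, 175210) = 1500
  i=2: min(500*3^2, 175210) = 4500
  i=3: min(500*3^3, 175210) = 13500
  i=4: min(500*3^4, 175210) = 40500
  i=5: min(500*3^5, 175210) = 121500
  i=6: min(500*3^6, 175210) = 175210
  i=7: min(500*3^7, 175210) = 175210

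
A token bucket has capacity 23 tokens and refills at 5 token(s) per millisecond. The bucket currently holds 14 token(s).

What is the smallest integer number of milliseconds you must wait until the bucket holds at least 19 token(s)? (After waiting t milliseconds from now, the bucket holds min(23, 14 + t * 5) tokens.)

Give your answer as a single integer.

Answer: 1

Derivation:
Need 14 + t * 5 >= 19, so t >= 5/5.
Smallest integer t = ceil(5/5) = 1.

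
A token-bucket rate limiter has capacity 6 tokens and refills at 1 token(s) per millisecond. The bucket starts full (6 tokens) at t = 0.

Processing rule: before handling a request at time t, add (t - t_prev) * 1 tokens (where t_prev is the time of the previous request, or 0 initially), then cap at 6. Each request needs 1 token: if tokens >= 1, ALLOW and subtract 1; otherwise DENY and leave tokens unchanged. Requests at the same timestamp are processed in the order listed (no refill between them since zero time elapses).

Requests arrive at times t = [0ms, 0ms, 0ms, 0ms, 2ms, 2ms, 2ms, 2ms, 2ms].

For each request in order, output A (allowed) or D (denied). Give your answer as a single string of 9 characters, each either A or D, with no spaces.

Simulating step by step:
  req#1 t=0ms: ALLOW
  req#2 t=0ms: ALLOW
  req#3 t=0ms: ALLOW
  req#4 t=0ms: ALLOW
  req#5 t=2ms: ALLOW
  req#6 t=2ms: ALLOW
  req#7 t=2ms: ALLOW
  req#8 t=2ms: ALLOW
  req#9 t=2ms: DENY

Answer: AAAAAAAAD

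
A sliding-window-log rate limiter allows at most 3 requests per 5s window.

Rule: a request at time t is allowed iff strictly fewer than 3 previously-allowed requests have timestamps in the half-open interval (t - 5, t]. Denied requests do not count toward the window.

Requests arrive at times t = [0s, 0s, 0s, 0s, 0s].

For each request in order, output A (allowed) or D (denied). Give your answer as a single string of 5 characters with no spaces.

Answer: AAADD

Derivation:
Tracking allowed requests in the window:
  req#1 t=0s: ALLOW
  req#2 t=0s: ALLOW
  req#3 t=0s: ALLOW
  req#4 t=0s: DENY
  req#5 t=0s: DENY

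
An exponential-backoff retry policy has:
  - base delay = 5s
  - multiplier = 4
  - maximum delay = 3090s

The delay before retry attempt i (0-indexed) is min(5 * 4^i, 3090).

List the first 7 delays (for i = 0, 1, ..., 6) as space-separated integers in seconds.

Answer: 5 20 80 320 1280 3090 3090

Derivation:
Computing each delay:
  i=0: min(5*4^0, 3090) = 5
  i=1: min(5*4^1, 3090) = 20
  i=2: min(5*4^2, 3090) = 80
  i=3: min(5*4^3, 3090) = 320
  i=4: min(5*4^4, 3090) = 1280
  i=5: min(5*4^5, 3090) = 3090
  i=6: min(5*4^6, 3090) = 3090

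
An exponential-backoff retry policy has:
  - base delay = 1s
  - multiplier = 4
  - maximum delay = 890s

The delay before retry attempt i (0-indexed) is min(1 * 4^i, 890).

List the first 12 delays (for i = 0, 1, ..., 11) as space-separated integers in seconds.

Answer: 1 4 16 64 256 890 890 890 890 890 890 890

Derivation:
Computing each delay:
  i=0: min(1*4^0, 890) = 1
  i=1: min(1*4^1, 890) = 4
  i=2: min(1*4^2, 890) = 16
  i=3: min(1*4^3, 890) = 64
  i=4: min(1*4^4, 890) = 256
  i=5: min(1*4^5, 890) = 890
  i=6: min(1*4^6, 890) = 890
  i=7: min(1*4^7, 890) = 890
  i=8: min(1*4^8, 890) = 890
  i=9: min(1*4^9, 890) = 890
  i=10: min(1*4^10, 890) = 890
  i=11: min(1*4^11, 890) = 890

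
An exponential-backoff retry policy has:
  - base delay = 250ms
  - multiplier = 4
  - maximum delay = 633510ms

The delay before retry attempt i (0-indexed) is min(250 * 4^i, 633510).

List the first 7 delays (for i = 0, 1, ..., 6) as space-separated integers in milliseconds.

Answer: 250 1000 4000 16000 64000 256000 633510

Derivation:
Computing each delay:
  i=0: min(250*4^0, 633510) = 250
  i=1: min(250*4^1, 633510) = 1000
  i=2: min(250*4^2, 633510) = 4000
  i=3: min(250*4^3, 633510) = 16000
  i=4: min(250*4^4, 633510) = 64000
  i=5: min(250*4^5, 633510) = 256000
  i=6: min(250*4^6, 633510) = 633510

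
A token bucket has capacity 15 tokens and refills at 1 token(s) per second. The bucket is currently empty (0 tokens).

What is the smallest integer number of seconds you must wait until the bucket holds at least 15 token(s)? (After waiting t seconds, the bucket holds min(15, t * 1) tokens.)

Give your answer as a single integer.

Answer: 15

Derivation:
Need t * 1 >= 15, so t >= 15/1.
Smallest integer t = ceil(15/1) = 15.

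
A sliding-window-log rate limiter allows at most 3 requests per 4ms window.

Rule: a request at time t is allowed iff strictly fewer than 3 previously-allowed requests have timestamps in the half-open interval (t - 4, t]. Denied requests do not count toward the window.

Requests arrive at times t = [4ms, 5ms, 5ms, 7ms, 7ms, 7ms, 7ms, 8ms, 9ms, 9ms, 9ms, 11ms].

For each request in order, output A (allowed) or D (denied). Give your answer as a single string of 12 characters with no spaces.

Tracking allowed requests in the window:
  req#1 t=4ms: ALLOW
  req#2 t=5ms: ALLOW
  req#3 t=5ms: ALLOW
  req#4 t=7ms: DENY
  req#5 t=7ms: DENY
  req#6 t=7ms: DENY
  req#7 t=7ms: DENY
  req#8 t=8ms: ALLOW
  req#9 t=9ms: ALLOW
  req#10 t=9ms: ALLOW
  req#11 t=9ms: DENY
  req#12 t=11ms: DENY

Answer: AAADDDDAAADD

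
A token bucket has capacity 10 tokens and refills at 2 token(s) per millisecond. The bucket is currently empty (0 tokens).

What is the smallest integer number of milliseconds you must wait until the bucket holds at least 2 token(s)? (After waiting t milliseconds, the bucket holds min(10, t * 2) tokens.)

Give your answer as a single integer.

Answer: 1

Derivation:
Need t * 2 >= 2, so t >= 2/2.
Smallest integer t = ceil(2/2) = 1.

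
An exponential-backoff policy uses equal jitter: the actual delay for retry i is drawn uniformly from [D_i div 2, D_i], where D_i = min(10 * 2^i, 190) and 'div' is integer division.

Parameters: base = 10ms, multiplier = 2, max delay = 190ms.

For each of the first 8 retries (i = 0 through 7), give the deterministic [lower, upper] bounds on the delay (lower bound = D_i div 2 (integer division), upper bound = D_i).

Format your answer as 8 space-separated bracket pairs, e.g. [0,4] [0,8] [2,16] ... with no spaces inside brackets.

Computing bounds per retry:
  i=0: D_i=min(10*2^0,190)=10, bounds=[5,10]
  i=1: D_i=min(10*2^1,190)=20, bounds=[10,20]
  i=2: D_i=min(10*2^2,190)=40, bounds=[20,40]
  i=3: D_i=min(10*2^3,190)=80, bounds=[40,80]
  i=4: D_i=min(10*2^4,190)=160, bounds=[80,160]
  i=5: D_i=min(10*2^5,190)=190, bounds=[95,190]
  i=6: D_i=min(10*2^6,190)=190, bounds=[95,190]
  i=7: D_i=min(10*2^7,190)=190, bounds=[95,190]

Answer: [5,10] [10,20] [20,40] [40,80] [80,160] [95,190] [95,190] [95,190]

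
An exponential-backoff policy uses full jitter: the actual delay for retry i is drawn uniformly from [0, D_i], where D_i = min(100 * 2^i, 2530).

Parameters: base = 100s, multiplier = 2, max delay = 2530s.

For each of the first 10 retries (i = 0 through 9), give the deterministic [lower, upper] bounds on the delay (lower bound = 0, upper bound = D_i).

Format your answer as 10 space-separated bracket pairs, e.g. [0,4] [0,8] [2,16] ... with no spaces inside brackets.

Answer: [0,100] [0,200] [0,400] [0,800] [0,1600] [0,2530] [0,2530] [0,2530] [0,2530] [0,2530]

Derivation:
Computing bounds per retry:
  i=0: D_i=min(100*2^0,2530)=100, bounds=[0,100]
  i=1: D_i=min(100*2^1,2530)=200, bounds=[0,200]
  i=2: D_i=min(100*2^2,2530)=400, bounds=[0,400]
  i=3: D_i=min(100*2^3,2530)=800, bounds=[0,800]
  i=4: D_i=min(100*2^4,2530)=1600, bounds=[0,1600]
  i=5: D_i=min(100*2^5,2530)=2530, bounds=[0,2530]
  i=6: D_i=min(100*2^6,2530)=2530, bounds=[0,2530]
  i=7: D_i=min(100*2^7,2530)=2530, bounds=[0,2530]
  i=8: D_i=min(100*2^8,2530)=2530, bounds=[0,2530]
  i=9: D_i=min(100*2^9,2530)=2530, bounds=[0,2530]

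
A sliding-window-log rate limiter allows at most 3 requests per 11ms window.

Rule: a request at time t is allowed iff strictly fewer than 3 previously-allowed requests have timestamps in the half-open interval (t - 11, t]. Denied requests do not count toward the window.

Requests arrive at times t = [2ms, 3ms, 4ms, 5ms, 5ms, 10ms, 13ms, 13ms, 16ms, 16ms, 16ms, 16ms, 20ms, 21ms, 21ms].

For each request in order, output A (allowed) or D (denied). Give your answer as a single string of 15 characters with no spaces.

Answer: AAADDDADAADDDDD

Derivation:
Tracking allowed requests in the window:
  req#1 t=2ms: ALLOW
  req#2 t=3ms: ALLOW
  req#3 t=4ms: ALLOW
  req#4 t=5ms: DENY
  req#5 t=5ms: DENY
  req#6 t=10ms: DENY
  req#7 t=13ms: ALLOW
  req#8 t=13ms: DENY
  req#9 t=16ms: ALLOW
  req#10 t=16ms: ALLOW
  req#11 t=16ms: DENY
  req#12 t=16ms: DENY
  req#13 t=20ms: DENY
  req#14 t=21ms: DENY
  req#15 t=21ms: DENY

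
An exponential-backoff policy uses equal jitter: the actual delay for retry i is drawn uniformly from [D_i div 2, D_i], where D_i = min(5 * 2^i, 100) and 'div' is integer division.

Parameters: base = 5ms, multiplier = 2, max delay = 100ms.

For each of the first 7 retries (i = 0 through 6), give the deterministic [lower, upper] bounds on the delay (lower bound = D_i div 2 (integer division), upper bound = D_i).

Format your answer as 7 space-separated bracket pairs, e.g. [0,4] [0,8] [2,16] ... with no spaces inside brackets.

Computing bounds per retry:
  i=0: D_i=min(5*2^0,100)=5, bounds=[2,5]
  i=1: D_i=min(5*2^1,100)=10, bounds=[5,10]
  i=2: D_i=min(5*2^2,100)=20, bounds=[10,20]
  i=3: D_i=min(5*2^3,100)=40, bounds=[20,40]
  i=4: D_i=min(5*2^4,100)=80, bounds=[40,80]
  i=5: D_i=min(5*2^5,100)=100, bounds=[50,100]
  i=6: D_i=min(5*2^6,100)=100, bounds=[50,100]

Answer: [2,5] [5,10] [10,20] [20,40] [40,80] [50,100] [50,100]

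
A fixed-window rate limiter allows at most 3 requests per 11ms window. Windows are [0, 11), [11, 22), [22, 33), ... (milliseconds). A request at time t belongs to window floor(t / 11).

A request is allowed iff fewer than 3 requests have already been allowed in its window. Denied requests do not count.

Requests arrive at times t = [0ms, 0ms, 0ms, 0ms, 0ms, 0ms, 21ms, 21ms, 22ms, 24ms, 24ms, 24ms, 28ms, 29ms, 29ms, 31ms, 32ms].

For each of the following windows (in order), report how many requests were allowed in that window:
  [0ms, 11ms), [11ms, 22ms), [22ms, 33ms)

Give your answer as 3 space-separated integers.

Answer: 3 2 3

Derivation:
Processing requests:
  req#1 t=0ms (window 0): ALLOW
  req#2 t=0ms (window 0): ALLOW
  req#3 t=0ms (window 0): ALLOW
  req#4 t=0ms (window 0): DENY
  req#5 t=0ms (window 0): DENY
  req#6 t=0ms (window 0): DENY
  req#7 t=21ms (window 1): ALLOW
  req#8 t=21ms (window 1): ALLOW
  req#9 t=22ms (window 2): ALLOW
  req#10 t=24ms (window 2): ALLOW
  req#11 t=24ms (window 2): ALLOW
  req#12 t=24ms (window 2): DENY
  req#13 t=28ms (window 2): DENY
  req#14 t=29ms (window 2): DENY
  req#15 t=29ms (window 2): DENY
  req#16 t=31ms (window 2): DENY
  req#17 t=32ms (window 2): DENY

Allowed counts by window: 3 2 3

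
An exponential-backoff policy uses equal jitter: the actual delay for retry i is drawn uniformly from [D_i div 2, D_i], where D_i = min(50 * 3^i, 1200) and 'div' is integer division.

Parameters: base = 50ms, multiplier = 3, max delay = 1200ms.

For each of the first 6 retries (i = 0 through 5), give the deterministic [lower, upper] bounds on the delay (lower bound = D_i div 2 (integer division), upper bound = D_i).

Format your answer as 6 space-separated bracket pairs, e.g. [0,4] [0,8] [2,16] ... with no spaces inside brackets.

Computing bounds per retry:
  i=0: D_i=min(50*3^0,1200)=50, bounds=[25,50]
  i=1: D_i=min(50*3^1,1200)=150, bounds=[75,150]
  i=2: D_i=min(50*3^2,1200)=450, bounds=[225,450]
  i=3: D_i=min(50*3^3,1200)=1200, bounds=[600,1200]
  i=4: D_i=min(50*3^4,1200)=1200, bounds=[600,1200]
  i=5: D_i=min(50*3^5,1200)=1200, bounds=[600,1200]

Answer: [25,50] [75,150] [225,450] [600,1200] [600,1200] [600,1200]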